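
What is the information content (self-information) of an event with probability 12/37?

Information content I(x) = -log₂(p(x))
I = -log₂(12/37) = -log₂(0.3243)
I = 1.6245 bits


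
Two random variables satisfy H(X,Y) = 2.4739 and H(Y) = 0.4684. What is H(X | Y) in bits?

Chain rule: H(X,Y) = H(X|Y) + H(Y)
H(X|Y) = H(X,Y) - H(Y) = 2.4739 - 0.4684 = 2.0055 bits


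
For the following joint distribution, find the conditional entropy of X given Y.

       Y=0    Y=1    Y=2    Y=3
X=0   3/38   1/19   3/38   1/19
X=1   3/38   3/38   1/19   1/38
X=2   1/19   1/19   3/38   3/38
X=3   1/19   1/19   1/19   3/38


H(X|Y) = Σ_y p(y) H(X|Y=y)
  p(Y=0) = 5/19, H(X|Y=0) = 1.9710
  p(Y=1) = 9/38, H(X|Y=1) = 1.9749
  p(Y=2) = 5/19, H(X|Y=2) = 1.9710
  p(Y=3) = 9/38, H(X|Y=3) = 1.8911
H(X|Y) = 0.2632×1.9710 + 0.2368×1.9749 + 0.2632×1.9710 + 0.2368×1.8911 = 1.9530 bits


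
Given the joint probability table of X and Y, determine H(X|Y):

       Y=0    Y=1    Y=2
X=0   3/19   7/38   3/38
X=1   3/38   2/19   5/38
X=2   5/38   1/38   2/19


H(X|Y) = Σ_y p(y) H(X|Y=y)
  p(Y=0) = 7/19, H(X|Y=0) = 1.5306
  p(Y=1) = 6/19, H(X|Y=1) = 1.2807
  p(Y=2) = 6/19, H(X|Y=2) = 1.5546
H(X|Y) = 0.3684×1.5306 + 0.3158×1.2807 + 0.3158×1.5546 = 1.4593 bits


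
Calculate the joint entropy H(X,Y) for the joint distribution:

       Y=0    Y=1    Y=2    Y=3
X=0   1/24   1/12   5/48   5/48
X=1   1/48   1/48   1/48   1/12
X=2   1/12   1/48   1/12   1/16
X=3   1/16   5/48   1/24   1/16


H(X,Y) = -Σ p(x,y) log₂ p(x,y)
  p(0,0)=1/24: -0.0417 × log₂(0.0417) = 0.1910
  p(0,1)=1/12: -0.0833 × log₂(0.0833) = 0.2987
  p(0,2)=5/48: -0.1042 × log₂(0.1042) = 0.3399
  p(0,3)=5/48: -0.1042 × log₂(0.1042) = 0.3399
  p(1,0)=1/48: -0.0208 × log₂(0.0208) = 0.1164
  p(1,1)=1/48: -0.0208 × log₂(0.0208) = 0.1164
  p(1,2)=1/48: -0.0208 × log₂(0.0208) = 0.1164
  p(1,3)=1/12: -0.0833 × log₂(0.0833) = 0.2987
  p(2,0)=1/12: -0.0833 × log₂(0.0833) = 0.2987
  p(2,1)=1/48: -0.0208 × log₂(0.0208) = 0.1164
  p(2,2)=1/12: -0.0833 × log₂(0.0833) = 0.2987
  p(2,3)=1/16: -0.0625 × log₂(0.0625) = 0.2500
  p(3,0)=1/16: -0.0625 × log₂(0.0625) = 0.2500
  p(3,1)=5/48: -0.1042 × log₂(0.1042) = 0.3399
  p(3,2)=1/24: -0.0417 × log₂(0.0417) = 0.1910
  p(3,3)=1/16: -0.0625 × log₂(0.0625) = 0.2500
H(X,Y) = 3.8122 bits


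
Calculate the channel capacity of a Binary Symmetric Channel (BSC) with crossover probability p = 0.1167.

For BSC with error probability p:
C = 1 - H(p) where H(p) is binary entropy
H(0.1167) = -0.1167 × log₂(0.1167) - 0.8833 × log₂(0.8833)
H(p) = 0.5198
C = 1 - 0.5198 = 0.4802 bits/use


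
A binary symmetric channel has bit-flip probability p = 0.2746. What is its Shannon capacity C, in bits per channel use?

For BSC with error probability p:
C = 1 - H(p) where H(p) is binary entropy
H(0.2746) = -0.2746 × log₂(0.2746) - 0.7254 × log₂(0.7254)
H(p) = 0.8480
C = 1 - 0.8480 = 0.1520 bits/use


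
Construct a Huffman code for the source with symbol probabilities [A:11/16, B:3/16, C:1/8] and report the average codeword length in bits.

Huffman tree construction:
Combine smallest probabilities repeatedly
Resulting codes:
  A: 1 (length 1)
  B: 01 (length 2)
  C: 00 (length 2)
Average length = Σ p(s) × length(s) = 1.3125 bits


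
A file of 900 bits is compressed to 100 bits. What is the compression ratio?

Compression ratio = Original / Compressed
= 900 / 100 = 9.00:1


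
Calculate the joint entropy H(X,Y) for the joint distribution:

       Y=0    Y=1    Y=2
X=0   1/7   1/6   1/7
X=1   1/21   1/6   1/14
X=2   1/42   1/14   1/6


H(X,Y) = -Σ p(x,y) log₂ p(x,y)
  p(0,0)=1/7: -0.1429 × log₂(0.1429) = 0.4011
  p(0,1)=1/6: -0.1667 × log₂(0.1667) = 0.4308
  p(0,2)=1/7: -0.1429 × log₂(0.1429) = 0.4011
  p(1,0)=1/21: -0.0476 × log₂(0.0476) = 0.2092
  p(1,1)=1/6: -0.1667 × log₂(0.1667) = 0.4308
  p(1,2)=1/14: -0.0714 × log₂(0.0714) = 0.2720
  p(2,0)=1/42: -0.0238 × log₂(0.0238) = 0.1284
  p(2,1)=1/14: -0.0714 × log₂(0.0714) = 0.2720
  p(2,2)=1/6: -0.1667 × log₂(0.1667) = 0.4308
H(X,Y) = 2.9760 bits


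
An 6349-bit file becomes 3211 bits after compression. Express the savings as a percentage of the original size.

Space savings = (1 - Compressed/Original) × 100%
= (1 - 3211/6349) × 100%
= 49.43%


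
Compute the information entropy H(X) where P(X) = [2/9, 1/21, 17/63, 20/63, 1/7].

H(X) = -Σ p(x) log₂ p(x)
  -2/9 × log₂(2/9) = 0.4822
  -1/21 × log₂(1/21) = 0.2092
  -17/63 × log₂(17/63) = 0.5100
  -20/63 × log₂(20/63) = 0.5255
  -1/7 × log₂(1/7) = 0.4011
H(X) = 2.1279 bits


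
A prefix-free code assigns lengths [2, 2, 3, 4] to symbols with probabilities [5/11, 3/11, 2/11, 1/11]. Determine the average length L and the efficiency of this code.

Average length L = Σ p_i × l_i = 2.3636 bits
Entropy H = 1.7899 bits
Efficiency η = H/L × 100% = 75.73%


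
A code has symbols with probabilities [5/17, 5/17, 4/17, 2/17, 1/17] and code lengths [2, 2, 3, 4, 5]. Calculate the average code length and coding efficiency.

Average length L = Σ p_i × l_i = 2.6471 bits
Entropy H = 2.1334 bits
Efficiency η = H/L × 100% = 80.59%


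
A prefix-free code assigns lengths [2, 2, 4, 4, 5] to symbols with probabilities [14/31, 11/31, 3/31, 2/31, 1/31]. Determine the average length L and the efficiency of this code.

Average length L = Σ p_i × l_i = 2.4194 bits
Entropy H = 1.7893 bits
Efficiency η = H/L × 100% = 73.96%


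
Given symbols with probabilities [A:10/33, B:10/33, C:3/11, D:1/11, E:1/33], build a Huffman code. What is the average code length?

Huffman tree construction:
Combine smallest probabilities repeatedly
Resulting codes:
  A: 10 (length 2)
  B: 11 (length 2)
  C: 01 (length 2)
  D: 001 (length 3)
  E: 000 (length 3)
Average length = Σ p(s) × length(s) = 2.1212 bits


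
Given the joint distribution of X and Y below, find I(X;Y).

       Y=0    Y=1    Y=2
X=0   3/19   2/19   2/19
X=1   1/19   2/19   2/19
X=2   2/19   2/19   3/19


H(X) = 1.5683, H(Y) = 1.5810, H(X,Y) = 3.1158
I(X;Y) = H(X) + H(Y) - H(X,Y) = 0.0335 bits


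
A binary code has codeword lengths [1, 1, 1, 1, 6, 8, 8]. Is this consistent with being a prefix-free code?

Kraft inequality: Σ 2^(-l_i) ≤ 1 for prefix-free code
Calculating: 2^(-1) + 2^(-1) + 2^(-1) + 2^(-1) + 2^(-6) + 2^(-8) + 2^(-8)
= 0.5 + 0.5 + 0.5 + 0.5 + 0.015625 + 0.00390625 + 0.00390625
= 2.0234
Since 2.0234 > 1, prefix-free code does not exist


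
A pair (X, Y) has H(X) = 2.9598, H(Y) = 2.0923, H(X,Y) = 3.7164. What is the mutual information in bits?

I(X;Y) = H(X) + H(Y) - H(X,Y)
I(X;Y) = 2.9598 + 2.0923 - 3.7164 = 1.3357 bits


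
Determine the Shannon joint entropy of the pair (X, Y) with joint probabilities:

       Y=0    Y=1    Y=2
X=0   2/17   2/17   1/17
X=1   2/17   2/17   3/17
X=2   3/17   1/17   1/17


H(X,Y) = -Σ p(x,y) log₂ p(x,y)
  p(0,0)=2/17: -0.1176 × log₂(0.1176) = 0.3632
  p(0,1)=2/17: -0.1176 × log₂(0.1176) = 0.3632
  p(0,2)=1/17: -0.0588 × log₂(0.0588) = 0.2404
  p(1,0)=2/17: -0.1176 × log₂(0.1176) = 0.3632
  p(1,1)=2/17: -0.1176 × log₂(0.1176) = 0.3632
  p(1,2)=3/17: -0.1765 × log₂(0.1765) = 0.4416
  p(2,0)=3/17: -0.1765 × log₂(0.1765) = 0.4416
  p(2,1)=1/17: -0.0588 × log₂(0.0588) = 0.2404
  p(2,2)=1/17: -0.0588 × log₂(0.0588) = 0.2404
H(X,Y) = 3.0575 bits


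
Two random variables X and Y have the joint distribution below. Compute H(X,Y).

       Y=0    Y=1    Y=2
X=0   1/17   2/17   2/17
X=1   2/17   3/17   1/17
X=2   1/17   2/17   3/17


H(X,Y) = -Σ p(x,y) log₂ p(x,y)
  p(0,0)=1/17: -0.0588 × log₂(0.0588) = 0.2404
  p(0,1)=2/17: -0.1176 × log₂(0.1176) = 0.3632
  p(0,2)=2/17: -0.1176 × log₂(0.1176) = 0.3632
  p(1,0)=2/17: -0.1176 × log₂(0.1176) = 0.3632
  p(1,1)=3/17: -0.1765 × log₂(0.1765) = 0.4416
  p(1,2)=1/17: -0.0588 × log₂(0.0588) = 0.2404
  p(2,0)=1/17: -0.0588 × log₂(0.0588) = 0.2404
  p(2,1)=2/17: -0.1176 × log₂(0.1176) = 0.3632
  p(2,2)=3/17: -0.1765 × log₂(0.1765) = 0.4416
H(X,Y) = 3.0575 bits


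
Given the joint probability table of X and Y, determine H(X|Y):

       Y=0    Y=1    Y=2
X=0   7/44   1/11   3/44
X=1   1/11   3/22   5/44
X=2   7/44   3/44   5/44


H(X|Y) = Σ_y p(y) H(X|Y=y)
  p(Y=0) = 9/22, H(X|Y=0) = 1.5420
  p(Y=1) = 13/44, H(X|Y=1) = 1.5262
  p(Y=2) = 13/44, H(X|Y=2) = 1.5486
H(X|Y) = 0.4091×1.5420 + 0.2955×1.5262 + 0.2955×1.5486 = 1.5393 bits


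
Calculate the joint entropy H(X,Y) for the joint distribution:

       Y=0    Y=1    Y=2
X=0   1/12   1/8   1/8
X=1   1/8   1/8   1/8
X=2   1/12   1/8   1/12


H(X,Y) = -Σ p(x,y) log₂ p(x,y)
  p(0,0)=1/12: -0.0833 × log₂(0.0833) = 0.2987
  p(0,1)=1/8: -0.1250 × log₂(0.1250) = 0.3750
  p(0,2)=1/8: -0.1250 × log₂(0.1250) = 0.3750
  p(1,0)=1/8: -0.1250 × log₂(0.1250) = 0.3750
  p(1,1)=1/8: -0.1250 × log₂(0.1250) = 0.3750
  p(1,2)=1/8: -0.1250 × log₂(0.1250) = 0.3750
  p(2,0)=1/12: -0.0833 × log₂(0.0833) = 0.2987
  p(2,1)=1/8: -0.1250 × log₂(0.1250) = 0.3750
  p(2,2)=1/12: -0.0833 × log₂(0.0833) = 0.2987
H(X,Y) = 3.1462 bits


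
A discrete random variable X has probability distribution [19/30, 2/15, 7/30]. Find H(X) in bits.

H(X) = -Σ p(x) log₂ p(x)
  -19/30 × log₂(19/30) = 0.4173
  -2/15 × log₂(2/15) = 0.3876
  -7/30 × log₂(7/30) = 0.4899
H(X) = 1.2948 bits


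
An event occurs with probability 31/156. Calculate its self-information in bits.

Information content I(x) = -log₂(p(x))
I = -log₂(31/156) = -log₂(0.1987)
I = 2.3312 bits


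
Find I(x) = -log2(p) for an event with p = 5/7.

Information content I(x) = -log₂(p(x))
I = -log₂(5/7) = -log₂(0.7143)
I = 0.4854 bits


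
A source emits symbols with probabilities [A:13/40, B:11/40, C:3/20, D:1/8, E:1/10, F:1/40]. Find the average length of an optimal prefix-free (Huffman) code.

Huffman tree construction:
Combine smallest probabilities repeatedly
Resulting codes:
  A: 11 (length 2)
  B: 10 (length 2)
  C: 00 (length 2)
  D: 010 (length 3)
  E: 0111 (length 4)
  F: 0110 (length 4)
Average length = Σ p(s) × length(s) = 2.3750 bits


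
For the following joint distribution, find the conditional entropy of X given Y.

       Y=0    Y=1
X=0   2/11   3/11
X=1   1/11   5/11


H(X|Y) = Σ_y p(y) H(X|Y=y)
  p(Y=0) = 3/11, H(X|Y=0) = 0.9183
  p(Y=1) = 8/11, H(X|Y=1) = 0.9544
H(X|Y) = 0.2727×0.9183 + 0.7273×0.9544 = 0.9446 bits


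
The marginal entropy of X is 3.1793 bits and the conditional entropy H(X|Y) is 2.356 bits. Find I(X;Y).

I(X;Y) = H(X) - H(X|Y)
I(X;Y) = 3.1793 - 2.356 = 0.8233 bits


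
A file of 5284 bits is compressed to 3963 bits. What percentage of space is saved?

Space savings = (1 - Compressed/Original) × 100%
= (1 - 3963/5284) × 100%
= 25.00%


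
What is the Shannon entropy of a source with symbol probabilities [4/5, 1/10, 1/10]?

H(X) = -Σ p(x) log₂ p(x)
  -4/5 × log₂(4/5) = 0.2575
  -1/10 × log₂(1/10) = 0.3322
  -1/10 × log₂(1/10) = 0.3322
H(X) = 0.9219 bits


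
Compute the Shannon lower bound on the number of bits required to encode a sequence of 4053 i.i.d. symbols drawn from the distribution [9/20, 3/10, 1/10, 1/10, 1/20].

Entropy H = 1.9200 bits/symbol
Minimum bits = H × n = 1.9200 × 4053
= 7781.65 bits


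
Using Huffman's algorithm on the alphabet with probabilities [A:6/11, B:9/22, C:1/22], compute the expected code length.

Huffman tree construction:
Combine smallest probabilities repeatedly
Resulting codes:
  A: 1 (length 1)
  B: 01 (length 2)
  C: 00 (length 2)
Average length = Σ p(s) × length(s) = 1.4545 bits


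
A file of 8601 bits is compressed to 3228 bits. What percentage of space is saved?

Space savings = (1 - Compressed/Original) × 100%
= (1 - 3228/8601) × 100%
= 62.47%


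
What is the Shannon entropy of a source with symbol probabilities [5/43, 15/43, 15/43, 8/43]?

H(X) = -Σ p(x) log₂ p(x)
  -5/43 × log₂(5/43) = 0.3610
  -15/43 × log₂(15/43) = 0.5300
  -15/43 × log₂(15/43) = 0.5300
  -8/43 × log₂(8/43) = 0.4514
H(X) = 1.8724 bits


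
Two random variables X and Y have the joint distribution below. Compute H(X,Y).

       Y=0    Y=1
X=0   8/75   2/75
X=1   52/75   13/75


H(X,Y) = -Σ p(x,y) log₂ p(x,y)
  p(0,0)=8/75: -0.1067 × log₂(0.1067) = 0.3444
  p(0,1)=2/75: -0.0267 × log₂(0.0267) = 0.1394
  p(1,0)=52/75: -0.6933 × log₂(0.6933) = 0.3663
  p(1,1)=13/75: -0.1733 × log₂(0.1733) = 0.4383
H(X,Y) = 1.2884 bits


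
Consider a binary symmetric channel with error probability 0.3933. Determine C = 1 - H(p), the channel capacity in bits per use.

For BSC with error probability p:
C = 1 - H(p) where H(p) is binary entropy
H(0.3933) = -0.3933 × log₂(0.3933) - 0.6067 × log₂(0.6067)
H(p) = 0.9669
C = 1 - 0.9669 = 0.0331 bits/use


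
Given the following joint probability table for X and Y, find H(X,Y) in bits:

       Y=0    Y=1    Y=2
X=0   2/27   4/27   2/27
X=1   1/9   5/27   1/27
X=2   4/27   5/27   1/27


H(X,Y) = -Σ p(x,y) log₂ p(x,y)
  p(0,0)=2/27: -0.0741 × log₂(0.0741) = 0.2781
  p(0,1)=4/27: -0.1481 × log₂(0.1481) = 0.4081
  p(0,2)=2/27: -0.0741 × log₂(0.0741) = 0.2781
  p(1,0)=1/9: -0.1111 × log₂(0.1111) = 0.3522
  p(1,1)=5/27: -0.1852 × log₂(0.1852) = 0.4505
  p(1,2)=1/27: -0.0370 × log₂(0.0370) = 0.1761
  p(2,0)=4/27: -0.1481 × log₂(0.1481) = 0.4081
  p(2,1)=5/27: -0.1852 × log₂(0.1852) = 0.4505
  p(2,2)=1/27: -0.0370 × log₂(0.0370) = 0.1761
H(X,Y) = 2.9781 bits


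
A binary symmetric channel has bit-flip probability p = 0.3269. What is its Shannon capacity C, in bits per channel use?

For BSC with error probability p:
C = 1 - H(p) where H(p) is binary entropy
H(0.3269) = -0.3269 × log₂(0.3269) - 0.6731 × log₂(0.6731)
H(p) = 0.9117
C = 1 - 0.9117 = 0.0883 bits/use


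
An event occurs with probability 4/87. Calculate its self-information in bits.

Information content I(x) = -log₂(p(x))
I = -log₂(4/87) = -log₂(0.0460)
I = 4.4429 bits


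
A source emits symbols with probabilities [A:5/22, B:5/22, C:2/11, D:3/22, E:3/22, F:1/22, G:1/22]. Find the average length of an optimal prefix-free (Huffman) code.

Huffman tree construction:
Combine smallest probabilities repeatedly
Resulting codes:
  A: 00 (length 2)
  B: 01 (length 2)
  C: 111 (length 3)
  D: 101 (length 3)
  E: 110 (length 3)
  F: 1000 (length 4)
  G: 1001 (length 4)
Average length = Σ p(s) × length(s) = 2.6364 bits


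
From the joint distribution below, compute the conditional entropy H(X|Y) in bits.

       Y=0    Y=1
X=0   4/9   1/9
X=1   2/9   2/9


H(X|Y) = Σ_y p(y) H(X|Y=y)
  p(Y=0) = 2/3, H(X|Y=0) = 0.9183
  p(Y=1) = 1/3, H(X|Y=1) = 0.9183
H(X|Y) = 0.6667×0.9183 + 0.3333×0.9183 = 0.9183 bits


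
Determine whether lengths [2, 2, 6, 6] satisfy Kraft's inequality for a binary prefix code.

Kraft inequality: Σ 2^(-l_i) ≤ 1 for prefix-free code
Calculating: 2^(-2) + 2^(-2) + 2^(-6) + 2^(-6)
= 0.25 + 0.25 + 0.015625 + 0.015625
= 0.5312
Since 0.5312 ≤ 1, prefix-free code exists


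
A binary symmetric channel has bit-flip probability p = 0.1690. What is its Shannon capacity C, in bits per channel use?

For BSC with error probability p:
C = 1 - H(p) where H(p) is binary entropy
H(0.1690) = -0.1690 × log₂(0.1690) - 0.8310 × log₂(0.8310)
H(p) = 0.6554
C = 1 - 0.6554 = 0.3446 bits/use


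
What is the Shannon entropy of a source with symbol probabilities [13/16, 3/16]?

H(X) = -Σ p(x) log₂ p(x)
  -13/16 × log₂(13/16) = 0.2434
  -3/16 × log₂(3/16) = 0.4528
H(X) = 0.6962 bits


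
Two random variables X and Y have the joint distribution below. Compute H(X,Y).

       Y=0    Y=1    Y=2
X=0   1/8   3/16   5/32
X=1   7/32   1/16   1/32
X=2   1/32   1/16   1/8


H(X,Y) = -Σ p(x,y) log₂ p(x,y)
  p(0,0)=1/8: -0.1250 × log₂(0.1250) = 0.3750
  p(0,1)=3/16: -0.1875 × log₂(0.1875) = 0.4528
  p(0,2)=5/32: -0.1562 × log₂(0.1562) = 0.4184
  p(1,0)=7/32: -0.2188 × log₂(0.2188) = 0.4796
  p(1,1)=1/16: -0.0625 × log₂(0.0625) = 0.2500
  p(1,2)=1/32: -0.0312 × log₂(0.0312) = 0.1562
  p(2,0)=1/32: -0.0312 × log₂(0.0312) = 0.1562
  p(2,1)=1/16: -0.0625 × log₂(0.0625) = 0.2500
  p(2,2)=1/8: -0.1250 × log₂(0.1250) = 0.3750
H(X,Y) = 2.9134 bits


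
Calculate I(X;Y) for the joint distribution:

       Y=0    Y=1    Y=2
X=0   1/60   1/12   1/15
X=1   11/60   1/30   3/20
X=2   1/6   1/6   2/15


H(X) = 1.4747, H(Y) = 1.5763, H(X,Y) = 2.9297
I(X;Y) = H(X) + H(Y) - H(X,Y) = 0.1213 bits


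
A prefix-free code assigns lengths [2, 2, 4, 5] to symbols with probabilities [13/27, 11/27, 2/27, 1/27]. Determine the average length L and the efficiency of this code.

Average length L = Σ p_i × l_i = 2.2593 bits
Entropy H = 1.4897 bits
Efficiency η = H/L × 100% = 65.94%


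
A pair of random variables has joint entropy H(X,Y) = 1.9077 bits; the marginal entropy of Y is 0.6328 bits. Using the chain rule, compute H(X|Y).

Chain rule: H(X,Y) = H(X|Y) + H(Y)
H(X|Y) = H(X,Y) - H(Y) = 1.9077 - 0.6328 = 1.2749 bits


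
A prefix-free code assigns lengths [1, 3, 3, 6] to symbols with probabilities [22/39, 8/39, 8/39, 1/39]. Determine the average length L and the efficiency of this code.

Average length L = Σ p_i × l_i = 1.9487 bits
Entropy H = 1.5391 bits
Efficiency η = H/L × 100% = 78.98%


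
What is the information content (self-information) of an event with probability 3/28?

Information content I(x) = -log₂(p(x))
I = -log₂(3/28) = -log₂(0.1071)
I = 3.2224 bits


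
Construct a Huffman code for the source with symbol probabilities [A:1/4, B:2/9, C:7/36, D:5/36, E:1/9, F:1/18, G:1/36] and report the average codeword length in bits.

Huffman tree construction:
Combine smallest probabilities repeatedly
Resulting codes:
  A: 10 (length 2)
  B: 01 (length 2)
  C: 111 (length 3)
  D: 110 (length 3)
  E: 001 (length 3)
  F: 0001 (length 4)
  G: 0000 (length 4)
Average length = Σ p(s) × length(s) = 2.6111 bits


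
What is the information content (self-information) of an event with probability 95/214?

Information content I(x) = -log₂(p(x))
I = -log₂(95/214) = -log₂(0.4439)
I = 1.1716 bits


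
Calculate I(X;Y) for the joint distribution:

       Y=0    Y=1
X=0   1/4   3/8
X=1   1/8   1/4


H(X) = 0.9544, H(Y) = 0.9544, H(X,Y) = 1.9056
I(X;Y) = H(X) + H(Y) - H(X,Y) = 0.0032 bits


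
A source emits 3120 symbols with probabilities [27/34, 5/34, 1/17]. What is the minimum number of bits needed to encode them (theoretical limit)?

Entropy H = 0.9112 bits/symbol
Minimum bits = H × n = 0.9112 × 3120
= 2843.07 bits


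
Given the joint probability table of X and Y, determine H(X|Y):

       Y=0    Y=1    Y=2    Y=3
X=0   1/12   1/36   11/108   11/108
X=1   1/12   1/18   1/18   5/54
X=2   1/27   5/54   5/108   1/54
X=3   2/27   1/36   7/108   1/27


H(X|Y) = Σ_y p(y) H(X|Y=y)
  p(Y=0) = 5/18, H(X|Y=0) = 1.9383
  p(Y=1) = 11/54, H(X|Y=1) = 1.8122
  p(Y=2) = 29/108, H(X|Y=2) = 1.9330
  p(Y=3) = 1/4, H(X|Y=3) = 1.7448
H(X|Y) = 0.2778×1.9383 + 0.2037×1.8122 + 0.2685×1.9330 + 0.2500×1.7448 = 1.8628 bits


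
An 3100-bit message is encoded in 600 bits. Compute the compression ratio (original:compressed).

Compression ratio = Original / Compressed
= 3100 / 600 = 5.17:1


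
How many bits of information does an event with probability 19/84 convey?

Information content I(x) = -log₂(p(x))
I = -log₂(19/84) = -log₂(0.2262)
I = 2.1444 bits


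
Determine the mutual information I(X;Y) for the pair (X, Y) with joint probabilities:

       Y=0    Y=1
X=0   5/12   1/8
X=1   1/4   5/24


H(X) = 0.9950, H(Y) = 0.9183, H(X,Y) = 1.8727
I(X;Y) = H(X) + H(Y) - H(X,Y) = 0.0406 bits


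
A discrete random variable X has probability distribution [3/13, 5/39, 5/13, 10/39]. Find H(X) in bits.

H(X) = -Σ p(x) log₂ p(x)
  -3/13 × log₂(3/13) = 0.4882
  -5/39 × log₂(5/39) = 0.3799
  -5/13 × log₂(5/13) = 0.5302
  -10/39 × log₂(10/39) = 0.5035
H(X) = 1.9018 bits


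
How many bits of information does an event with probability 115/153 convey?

Information content I(x) = -log₂(p(x))
I = -log₂(115/153) = -log₂(0.7516)
I = 0.4119 bits


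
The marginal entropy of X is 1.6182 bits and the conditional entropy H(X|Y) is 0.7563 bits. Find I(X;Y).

I(X;Y) = H(X) - H(X|Y)
I(X;Y) = 1.6182 - 0.7563 = 0.8619 bits


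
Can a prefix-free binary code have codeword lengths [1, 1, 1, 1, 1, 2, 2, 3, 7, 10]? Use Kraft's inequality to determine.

Kraft inequality: Σ 2^(-l_i) ≤ 1 for prefix-free code
Calculating: 2^(-1) + 2^(-1) + 2^(-1) + 2^(-1) + 2^(-1) + 2^(-2) + 2^(-2) + 2^(-3) + 2^(-7) + 2^(-10)
= 0.5 + 0.5 + 0.5 + 0.5 + 0.5 + 0.25 + 0.25 + 0.125 + 0.0078125 + 0.0009765625
= 3.1338
Since 3.1338 > 1, prefix-free code does not exist


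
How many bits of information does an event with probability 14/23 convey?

Information content I(x) = -log₂(p(x))
I = -log₂(14/23) = -log₂(0.6087)
I = 0.7162 bits


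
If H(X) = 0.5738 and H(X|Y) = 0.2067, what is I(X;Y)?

I(X;Y) = H(X) - H(X|Y)
I(X;Y) = 0.5738 - 0.2067 = 0.3671 bits


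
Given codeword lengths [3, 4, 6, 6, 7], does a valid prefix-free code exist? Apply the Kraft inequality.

Kraft inequality: Σ 2^(-l_i) ≤ 1 for prefix-free code
Calculating: 2^(-3) + 2^(-4) + 2^(-6) + 2^(-6) + 2^(-7)
= 0.125 + 0.0625 + 0.015625 + 0.015625 + 0.0078125
= 0.2266
Since 0.2266 ≤ 1, prefix-free code exists


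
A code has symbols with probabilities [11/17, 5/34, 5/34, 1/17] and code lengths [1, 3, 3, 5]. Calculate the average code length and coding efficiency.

Average length L = Σ p_i × l_i = 1.8235 bits
Entropy H = 1.4602 bits
Efficiency η = H/L × 100% = 80.08%


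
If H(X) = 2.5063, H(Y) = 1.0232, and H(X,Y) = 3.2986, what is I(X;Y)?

I(X;Y) = H(X) + H(Y) - H(X,Y)
I(X;Y) = 2.5063 + 1.0232 - 3.2986 = 0.2309 bits


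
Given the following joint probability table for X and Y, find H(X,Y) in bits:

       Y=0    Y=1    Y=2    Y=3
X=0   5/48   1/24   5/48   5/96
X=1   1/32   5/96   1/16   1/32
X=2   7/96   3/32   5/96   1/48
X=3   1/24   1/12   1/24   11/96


H(X,Y) = -Σ p(x,y) log₂ p(x,y)
  p(0,0)=5/48: -0.1042 × log₂(0.1042) = 0.3399
  p(0,1)=1/24: -0.0417 × log₂(0.0417) = 0.1910
  p(0,2)=5/48: -0.1042 × log₂(0.1042) = 0.3399
  p(0,3)=5/96: -0.0521 × log₂(0.0521) = 0.2220
  p(1,0)=1/32: -0.0312 × log₂(0.0312) = 0.1562
  p(1,1)=5/96: -0.0521 × log₂(0.0521) = 0.2220
  p(1,2)=1/16: -0.0625 × log₂(0.0625) = 0.2500
  p(1,3)=1/32: -0.0312 × log₂(0.0312) = 0.1562
  p(2,0)=7/96: -0.0729 × log₂(0.0729) = 0.2755
  p(2,1)=3/32: -0.0938 × log₂(0.0938) = 0.3202
  p(2,2)=5/96: -0.0521 × log₂(0.0521) = 0.2220
  p(2,3)=1/48: -0.0208 × log₂(0.0208) = 0.1164
  p(3,0)=1/24: -0.0417 × log₂(0.0417) = 0.1910
  p(3,1)=1/12: -0.0833 × log₂(0.0833) = 0.2987
  p(3,2)=1/24: -0.0417 × log₂(0.0417) = 0.1910
  p(3,3)=11/96: -0.1146 × log₂(0.1146) = 0.3581
H(X,Y) = 3.8504 bits


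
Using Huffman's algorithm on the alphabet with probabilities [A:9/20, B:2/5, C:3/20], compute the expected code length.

Huffman tree construction:
Combine smallest probabilities repeatedly
Resulting codes:
  A: 0 (length 1)
  B: 11 (length 2)
  C: 10 (length 2)
Average length = Σ p(s) × length(s) = 1.5500 bits


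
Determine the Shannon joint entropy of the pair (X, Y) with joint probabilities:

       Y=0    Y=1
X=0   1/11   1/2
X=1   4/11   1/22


H(X,Y) = -Σ p(x,y) log₂ p(x,y)
  p(0,0)=1/11: -0.0909 × log₂(0.0909) = 0.3145
  p(0,1)=1/2: -0.5000 × log₂(0.5000) = 0.5000
  p(1,0)=4/11: -0.3636 × log₂(0.3636) = 0.5307
  p(1,1)=1/22: -0.0455 × log₂(0.0455) = 0.2027
H(X,Y) = 1.5479 bits


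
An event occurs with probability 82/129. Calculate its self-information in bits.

Information content I(x) = -log₂(p(x))
I = -log₂(82/129) = -log₂(0.6357)
I = 0.6537 bits


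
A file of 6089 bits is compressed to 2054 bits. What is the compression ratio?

Compression ratio = Original / Compressed
= 6089 / 2054 = 2.96:1


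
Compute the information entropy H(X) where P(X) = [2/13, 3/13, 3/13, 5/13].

H(X) = -Σ p(x) log₂ p(x)
  -2/13 × log₂(2/13) = 0.4155
  -3/13 × log₂(3/13) = 0.4882
  -3/13 × log₂(3/13) = 0.4882
  -5/13 × log₂(5/13) = 0.5302
H(X) = 1.9220 bits


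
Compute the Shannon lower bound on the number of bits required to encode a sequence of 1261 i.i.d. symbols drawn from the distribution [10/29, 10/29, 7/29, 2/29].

Entropy H = 1.8204 bits/symbol
Minimum bits = H × n = 1.8204 × 1261
= 2295.52 bits


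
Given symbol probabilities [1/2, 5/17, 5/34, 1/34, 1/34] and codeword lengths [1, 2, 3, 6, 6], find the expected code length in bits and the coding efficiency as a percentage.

Average length L = Σ p_i × l_i = 1.8824 bits
Entropy H = 1.7252 bits
Efficiency η = H/L × 100% = 91.65%


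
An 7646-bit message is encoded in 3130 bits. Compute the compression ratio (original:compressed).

Compression ratio = Original / Compressed
= 7646 / 3130 = 2.44:1


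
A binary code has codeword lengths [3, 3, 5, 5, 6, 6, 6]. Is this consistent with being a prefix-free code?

Kraft inequality: Σ 2^(-l_i) ≤ 1 for prefix-free code
Calculating: 2^(-3) + 2^(-3) + 2^(-5) + 2^(-5) + 2^(-6) + 2^(-6) + 2^(-6)
= 0.125 + 0.125 + 0.03125 + 0.03125 + 0.015625 + 0.015625 + 0.015625
= 0.3594
Since 0.3594 ≤ 1, prefix-free code exists


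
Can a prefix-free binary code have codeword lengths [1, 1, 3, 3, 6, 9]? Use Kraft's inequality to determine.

Kraft inequality: Σ 2^(-l_i) ≤ 1 for prefix-free code
Calculating: 2^(-1) + 2^(-1) + 2^(-3) + 2^(-3) + 2^(-6) + 2^(-9)
= 0.5 + 0.5 + 0.125 + 0.125 + 0.015625 + 0.001953125
= 1.2676
Since 1.2676 > 1, prefix-free code does not exist


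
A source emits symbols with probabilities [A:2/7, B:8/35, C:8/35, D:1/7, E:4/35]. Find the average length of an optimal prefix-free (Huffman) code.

Huffman tree construction:
Combine smallest probabilities repeatedly
Resulting codes:
  A: 11 (length 2)
  B: 00 (length 2)
  C: 01 (length 2)
  D: 101 (length 3)
  E: 100 (length 3)
Average length = Σ p(s) × length(s) = 2.2571 bits


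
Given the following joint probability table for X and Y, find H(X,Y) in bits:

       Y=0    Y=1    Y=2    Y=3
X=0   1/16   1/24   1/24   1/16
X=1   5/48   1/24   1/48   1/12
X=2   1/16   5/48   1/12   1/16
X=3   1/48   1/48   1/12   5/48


H(X,Y) = -Σ p(x,y) log₂ p(x,y)
  p(0,0)=1/16: -0.0625 × log₂(0.0625) = 0.2500
  p(0,1)=1/24: -0.0417 × log₂(0.0417) = 0.1910
  p(0,2)=1/24: -0.0417 × log₂(0.0417) = 0.1910
  p(0,3)=1/16: -0.0625 × log₂(0.0625) = 0.2500
  p(1,0)=5/48: -0.1042 × log₂(0.1042) = 0.3399
  p(1,1)=1/24: -0.0417 × log₂(0.0417) = 0.1910
  p(1,2)=1/48: -0.0208 × log₂(0.0208) = 0.1164
  p(1,3)=1/12: -0.0833 × log₂(0.0833) = 0.2987
  p(2,0)=1/16: -0.0625 × log₂(0.0625) = 0.2500
  p(2,1)=5/48: -0.1042 × log₂(0.1042) = 0.3399
  p(2,2)=1/12: -0.0833 × log₂(0.0833) = 0.2987
  p(2,3)=1/16: -0.0625 × log₂(0.0625) = 0.2500
  p(3,0)=1/48: -0.0208 × log₂(0.0208) = 0.1164
  p(3,1)=1/48: -0.0208 × log₂(0.0208) = 0.1164
  p(3,2)=1/12: -0.0833 × log₂(0.0833) = 0.2987
  p(3,3)=5/48: -0.1042 × log₂(0.1042) = 0.3399
H(X,Y) = 3.8381 bits


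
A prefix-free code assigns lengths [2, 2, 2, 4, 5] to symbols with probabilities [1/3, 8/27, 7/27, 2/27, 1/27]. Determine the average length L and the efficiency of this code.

Average length L = Σ p_i × l_i = 2.2593 bits
Entropy H = 2.0075 bits
Efficiency η = H/L × 100% = 88.85%


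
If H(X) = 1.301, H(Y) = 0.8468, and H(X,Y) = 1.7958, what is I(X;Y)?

I(X;Y) = H(X) + H(Y) - H(X,Y)
I(X;Y) = 1.301 + 0.8468 - 1.7958 = 0.352 bits


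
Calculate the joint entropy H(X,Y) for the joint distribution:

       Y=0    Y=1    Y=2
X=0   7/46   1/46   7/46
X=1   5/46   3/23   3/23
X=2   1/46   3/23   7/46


H(X,Y) = -Σ p(x,y) log₂ p(x,y)
  p(0,0)=7/46: -0.1522 × log₂(0.1522) = 0.4133
  p(0,1)=1/46: -0.0217 × log₂(0.0217) = 0.1201
  p(0,2)=7/46: -0.1522 × log₂(0.1522) = 0.4133
  p(1,0)=5/46: -0.1087 × log₂(0.1087) = 0.3480
  p(1,1)=3/23: -0.1304 × log₂(0.1304) = 0.3833
  p(1,2)=3/23: -0.1304 × log₂(0.1304) = 0.3833
  p(2,0)=1/46: -0.0217 × log₂(0.0217) = 0.1201
  p(2,1)=3/23: -0.1304 × log₂(0.1304) = 0.3833
  p(2,2)=7/46: -0.1522 × log₂(0.1522) = 0.4133
H(X,Y) = 2.9781 bits


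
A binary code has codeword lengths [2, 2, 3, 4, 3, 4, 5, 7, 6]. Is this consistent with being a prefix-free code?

Kraft inequality: Σ 2^(-l_i) ≤ 1 for prefix-free code
Calculating: 2^(-2) + 2^(-2) + 2^(-3) + 2^(-4) + 2^(-3) + 2^(-4) + 2^(-5) + 2^(-7) + 2^(-6)
= 0.25 + 0.25 + 0.125 + 0.0625 + 0.125 + 0.0625 + 0.03125 + 0.0078125 + 0.015625
= 0.9297
Since 0.9297 ≤ 1, prefix-free code exists


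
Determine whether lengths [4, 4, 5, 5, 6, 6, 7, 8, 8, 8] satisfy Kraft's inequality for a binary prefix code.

Kraft inequality: Σ 2^(-l_i) ≤ 1 for prefix-free code
Calculating: 2^(-4) + 2^(-4) + 2^(-5) + 2^(-5) + 2^(-6) + 2^(-6) + 2^(-7) + 2^(-8) + 2^(-8) + 2^(-8)
= 0.0625 + 0.0625 + 0.03125 + 0.03125 + 0.015625 + 0.015625 + 0.0078125 + 0.00390625 + 0.00390625 + 0.00390625
= 0.2383
Since 0.2383 ≤ 1, prefix-free code exists


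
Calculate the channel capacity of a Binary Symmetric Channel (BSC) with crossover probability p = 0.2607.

For BSC with error probability p:
C = 1 - H(p) where H(p) is binary entropy
H(0.2607) = -0.2607 × log₂(0.2607) - 0.7393 × log₂(0.7393)
H(p) = 0.8278
C = 1 - 0.8278 = 0.1722 bits/use


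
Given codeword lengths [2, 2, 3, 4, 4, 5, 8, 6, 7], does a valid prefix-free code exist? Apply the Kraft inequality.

Kraft inequality: Σ 2^(-l_i) ≤ 1 for prefix-free code
Calculating: 2^(-2) + 2^(-2) + 2^(-3) + 2^(-4) + 2^(-4) + 2^(-5) + 2^(-8) + 2^(-6) + 2^(-7)
= 0.25 + 0.25 + 0.125 + 0.0625 + 0.0625 + 0.03125 + 0.00390625 + 0.015625 + 0.0078125
= 0.8086
Since 0.8086 ≤ 1, prefix-free code exists


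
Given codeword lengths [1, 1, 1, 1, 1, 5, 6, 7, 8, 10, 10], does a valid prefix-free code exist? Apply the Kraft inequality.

Kraft inequality: Σ 2^(-l_i) ≤ 1 for prefix-free code
Calculating: 2^(-1) + 2^(-1) + 2^(-1) + 2^(-1) + 2^(-1) + 2^(-5) + 2^(-6) + 2^(-7) + 2^(-8) + 2^(-10) + 2^(-10)
= 0.5 + 0.5 + 0.5 + 0.5 + 0.5 + 0.03125 + 0.015625 + 0.0078125 + 0.00390625 + 0.0009765625 + 0.0009765625
= 2.5605
Since 2.5605 > 1, prefix-free code does not exist


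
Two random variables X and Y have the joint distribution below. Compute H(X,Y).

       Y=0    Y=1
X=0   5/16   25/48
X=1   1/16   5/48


H(X,Y) = -Σ p(x,y) log₂ p(x,y)
  p(0,0)=5/16: -0.3125 × log₂(0.3125) = 0.5244
  p(0,1)=25/48: -0.5208 × log₂(0.5208) = 0.4902
  p(1,0)=1/16: -0.0625 × log₂(0.0625) = 0.2500
  p(1,1)=5/48: -0.1042 × log₂(0.1042) = 0.3399
H(X,Y) = 1.6045 bits


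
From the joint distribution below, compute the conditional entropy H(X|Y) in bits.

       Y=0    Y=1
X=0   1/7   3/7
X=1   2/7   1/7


H(X|Y) = Σ_y p(y) H(X|Y=y)
  p(Y=0) = 3/7, H(X|Y=0) = 0.9183
  p(Y=1) = 4/7, H(X|Y=1) = 0.8113
H(X|Y) = 0.4286×0.9183 + 0.5714×0.8113 = 0.8571 bits


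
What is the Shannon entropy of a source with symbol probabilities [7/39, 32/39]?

H(X) = -Σ p(x) log₂ p(x)
  -7/39 × log₂(7/39) = 0.4448
  -32/39 × log₂(32/39) = 0.2342
H(X) = 0.6790 bits


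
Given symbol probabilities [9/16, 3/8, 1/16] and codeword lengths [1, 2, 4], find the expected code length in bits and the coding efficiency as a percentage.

Average length L = Σ p_i × l_i = 1.5625 bits
Entropy H = 1.2476 bits
Efficiency η = H/L × 100% = 79.84%


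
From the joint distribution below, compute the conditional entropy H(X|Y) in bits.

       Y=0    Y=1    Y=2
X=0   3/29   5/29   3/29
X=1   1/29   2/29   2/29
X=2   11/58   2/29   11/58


H(X|Y) = Σ_y p(y) H(X|Y=y)
  p(Y=0) = 19/58, H(X|Y=0) = 1.3235
  p(Y=1) = 9/29, H(X|Y=1) = 1.4355
  p(Y=2) = 21/58, H(X|Y=2) = 1.4607
H(X|Y) = 0.3276×1.3235 + 0.3103×1.4355 + 0.3621×1.4607 = 1.4080 bits


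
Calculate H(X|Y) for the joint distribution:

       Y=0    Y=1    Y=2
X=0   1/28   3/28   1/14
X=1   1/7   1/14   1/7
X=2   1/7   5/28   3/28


H(X|Y) = Σ_y p(y) H(X|Y=y)
  p(Y=0) = 9/28, H(X|Y=0) = 1.3921
  p(Y=1) = 5/14, H(X|Y=1) = 1.4855
  p(Y=2) = 9/28, H(X|Y=2) = 1.5305
H(X|Y) = 0.3214×1.3921 + 0.3571×1.4855 + 0.3214×1.5305 = 1.4699 bits


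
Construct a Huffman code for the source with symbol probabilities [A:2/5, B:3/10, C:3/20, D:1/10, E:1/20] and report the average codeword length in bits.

Huffman tree construction:
Combine smallest probabilities repeatedly
Resulting codes:
  A: 0 (length 1)
  B: 10 (length 2)
  C: 110 (length 3)
  D: 1111 (length 4)
  E: 1110 (length 4)
Average length = Σ p(s) × length(s) = 2.0500 bits


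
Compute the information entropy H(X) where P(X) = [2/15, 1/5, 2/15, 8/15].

H(X) = -Σ p(x) log₂ p(x)
  -2/15 × log₂(2/15) = 0.3876
  -1/5 × log₂(1/5) = 0.4644
  -2/15 × log₂(2/15) = 0.3876
  -8/15 × log₂(8/15) = 0.4837
H(X) = 1.7232 bits


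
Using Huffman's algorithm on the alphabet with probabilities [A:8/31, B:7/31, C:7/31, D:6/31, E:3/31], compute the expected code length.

Huffman tree construction:
Combine smallest probabilities repeatedly
Resulting codes:
  A: 10 (length 2)
  B: 00 (length 2)
  C: 01 (length 2)
  D: 111 (length 3)
  E: 110 (length 3)
Average length = Σ p(s) × length(s) = 2.2903 bits


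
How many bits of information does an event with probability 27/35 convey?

Information content I(x) = -log₂(p(x))
I = -log₂(27/35) = -log₂(0.7714)
I = 0.3744 bits


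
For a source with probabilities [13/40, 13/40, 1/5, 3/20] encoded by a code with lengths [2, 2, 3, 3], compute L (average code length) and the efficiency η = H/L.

Average length L = Σ p_i × l_i = 2.3500 bits
Entropy H = 1.9289 bits
Efficiency η = H/L × 100% = 82.08%


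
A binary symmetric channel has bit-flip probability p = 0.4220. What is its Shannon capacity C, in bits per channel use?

For BSC with error probability p:
C = 1 - H(p) where H(p) is binary entropy
H(0.4220) = -0.4220 × log₂(0.4220) - 0.5780 × log₂(0.5780)
H(p) = 0.9824
C = 1 - 0.9824 = 0.0176 bits/use


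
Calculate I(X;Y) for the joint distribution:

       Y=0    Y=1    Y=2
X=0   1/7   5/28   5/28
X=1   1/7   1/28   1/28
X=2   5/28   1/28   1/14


H(X) = 1.4926, H(Y) = 1.5303, H(X,Y) = 2.9206
I(X;Y) = H(X) + H(Y) - H(X,Y) = 0.1023 bits


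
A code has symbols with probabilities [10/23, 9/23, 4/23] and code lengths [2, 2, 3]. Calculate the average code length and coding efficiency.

Average length L = Σ p_i × l_i = 2.1739 bits
Entropy H = 1.4910 bits
Efficiency η = H/L × 100% = 68.59%


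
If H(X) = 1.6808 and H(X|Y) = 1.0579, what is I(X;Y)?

I(X;Y) = H(X) - H(X|Y)
I(X;Y) = 1.6808 - 1.0579 = 0.6229 bits


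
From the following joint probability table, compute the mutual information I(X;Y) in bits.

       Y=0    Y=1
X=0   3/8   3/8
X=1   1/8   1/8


H(X) = 0.8113, H(Y) = 1.0000, H(X,Y) = 1.8113
I(X;Y) = H(X) + H(Y) - H(X,Y) = 0.0000 bits


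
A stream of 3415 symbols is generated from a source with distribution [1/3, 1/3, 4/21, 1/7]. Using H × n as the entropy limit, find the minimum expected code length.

Entropy H = 1.9134 bits/symbol
Minimum bits = H × n = 1.9134 × 3415
= 6534.16 bits


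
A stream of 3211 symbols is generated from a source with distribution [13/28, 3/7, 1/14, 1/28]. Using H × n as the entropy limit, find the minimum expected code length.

Entropy H = 1.4815 bits/symbol
Minimum bits = H × n = 1.4815 × 3211
= 4756.94 bits


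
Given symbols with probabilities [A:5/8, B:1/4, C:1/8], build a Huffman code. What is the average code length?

Huffman tree construction:
Combine smallest probabilities repeatedly
Resulting codes:
  A: 1 (length 1)
  B: 01 (length 2)
  C: 00 (length 2)
Average length = Σ p(s) × length(s) = 1.3750 bits


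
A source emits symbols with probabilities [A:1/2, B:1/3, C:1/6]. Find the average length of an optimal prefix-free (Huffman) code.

Huffman tree construction:
Combine smallest probabilities repeatedly
Resulting codes:
  A: 0 (length 1)
  B: 11 (length 2)
  C: 10 (length 2)
Average length = Σ p(s) × length(s) = 1.5000 bits


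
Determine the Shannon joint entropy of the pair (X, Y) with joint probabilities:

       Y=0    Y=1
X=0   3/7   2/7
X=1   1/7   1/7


H(X,Y) = -Σ p(x,y) log₂ p(x,y)
  p(0,0)=3/7: -0.4286 × log₂(0.4286) = 0.5239
  p(0,1)=2/7: -0.2857 × log₂(0.2857) = 0.5164
  p(1,0)=1/7: -0.1429 × log₂(0.1429) = 0.4011
  p(1,1)=1/7: -0.1429 × log₂(0.1429) = 0.4011
H(X,Y) = 1.8424 bits


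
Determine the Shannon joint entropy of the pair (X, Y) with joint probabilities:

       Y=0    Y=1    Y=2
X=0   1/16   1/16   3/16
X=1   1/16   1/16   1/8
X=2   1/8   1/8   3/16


H(X,Y) = -Σ p(x,y) log₂ p(x,y)
  p(0,0)=1/16: -0.0625 × log₂(0.0625) = 0.2500
  p(0,1)=1/16: -0.0625 × log₂(0.0625) = 0.2500
  p(0,2)=3/16: -0.1875 × log₂(0.1875) = 0.4528
  p(1,0)=1/16: -0.0625 × log₂(0.0625) = 0.2500
  p(1,1)=1/16: -0.0625 × log₂(0.0625) = 0.2500
  p(1,2)=1/8: -0.1250 × log₂(0.1250) = 0.3750
  p(2,0)=1/8: -0.1250 × log₂(0.1250) = 0.3750
  p(2,1)=1/8: -0.1250 × log₂(0.1250) = 0.3750
  p(2,2)=3/16: -0.1875 × log₂(0.1875) = 0.4528
H(X,Y) = 3.0306 bits


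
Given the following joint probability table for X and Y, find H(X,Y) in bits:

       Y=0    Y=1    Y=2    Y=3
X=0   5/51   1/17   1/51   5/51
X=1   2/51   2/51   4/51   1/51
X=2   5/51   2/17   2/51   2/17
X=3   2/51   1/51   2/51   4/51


H(X,Y) = -Σ p(x,y) log₂ p(x,y)
  p(0,0)=5/51: -0.0980 × log₂(0.0980) = 0.3285
  p(0,1)=1/17: -0.0588 × log₂(0.0588) = 0.2404
  p(0,2)=1/51: -0.0196 × log₂(0.0196) = 0.1112
  p(0,3)=5/51: -0.0980 × log₂(0.0980) = 0.3285
  p(1,0)=2/51: -0.0392 × log₂(0.0392) = 0.1832
  p(1,1)=2/51: -0.0392 × log₂(0.0392) = 0.1832
  p(1,2)=4/51: -0.0784 × log₂(0.0784) = 0.2880
  p(1,3)=1/51: -0.0196 × log₂(0.0196) = 0.1112
  p(2,0)=5/51: -0.0980 × log₂(0.0980) = 0.3285
  p(2,1)=2/17: -0.1176 × log₂(0.1176) = 0.3632
  p(2,2)=2/51: -0.0392 × log₂(0.0392) = 0.1832
  p(2,3)=2/17: -0.1176 × log₂(0.1176) = 0.3632
  p(3,0)=2/51: -0.0392 × log₂(0.0392) = 0.1832
  p(3,1)=1/51: -0.0196 × log₂(0.0196) = 0.1112
  p(3,2)=2/51: -0.0392 × log₂(0.0392) = 0.1832
  p(3,3)=4/51: -0.0784 × log₂(0.0784) = 0.2880
H(X,Y) = 3.7782 bits


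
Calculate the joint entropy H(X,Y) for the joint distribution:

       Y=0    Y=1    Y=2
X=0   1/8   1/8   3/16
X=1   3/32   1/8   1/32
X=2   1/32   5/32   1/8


H(X,Y) = -Σ p(x,y) log₂ p(x,y)
  p(0,0)=1/8: -0.1250 × log₂(0.1250) = 0.3750
  p(0,1)=1/8: -0.1250 × log₂(0.1250) = 0.3750
  p(0,2)=3/16: -0.1875 × log₂(0.1875) = 0.4528
  p(1,0)=3/32: -0.0938 × log₂(0.0938) = 0.3202
  p(1,1)=1/8: -0.1250 × log₂(0.1250) = 0.3750
  p(1,2)=1/32: -0.0312 × log₂(0.0312) = 0.1562
  p(2,0)=1/32: -0.0312 × log₂(0.0312) = 0.1562
  p(2,1)=5/32: -0.1562 × log₂(0.1562) = 0.4184
  p(2,2)=1/8: -0.1250 × log₂(0.1250) = 0.3750
H(X,Y) = 3.0039 bits


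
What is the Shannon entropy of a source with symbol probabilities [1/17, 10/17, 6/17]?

H(X) = -Σ p(x) log₂ p(x)
  -1/17 × log₂(1/17) = 0.2404
  -10/17 × log₂(10/17) = 0.4503
  -6/17 × log₂(6/17) = 0.5303
H(X) = 1.2210 bits


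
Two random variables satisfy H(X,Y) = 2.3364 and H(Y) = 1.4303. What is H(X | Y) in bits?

Chain rule: H(X,Y) = H(X|Y) + H(Y)
H(X|Y) = H(X,Y) - H(Y) = 2.3364 - 1.4303 = 0.9061 bits


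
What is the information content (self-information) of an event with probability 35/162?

Information content I(x) = -log₂(p(x))
I = -log₂(35/162) = -log₂(0.2160)
I = 2.2106 bits


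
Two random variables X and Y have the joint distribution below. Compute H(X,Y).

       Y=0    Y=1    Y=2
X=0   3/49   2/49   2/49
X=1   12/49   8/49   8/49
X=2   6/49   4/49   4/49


H(X,Y) = -Σ p(x,y) log₂ p(x,y)
  p(0,0)=3/49: -0.0612 × log₂(0.0612) = 0.2467
  p(0,1)=2/49: -0.0408 × log₂(0.0408) = 0.1884
  p(0,2)=2/49: -0.0408 × log₂(0.0408) = 0.1884
  p(1,0)=12/49: -0.2449 × log₂(0.2449) = 0.4971
  p(1,1)=8/49: -0.1633 × log₂(0.1633) = 0.4269
  p(1,2)=8/49: -0.1633 × log₂(0.1633) = 0.4269
  p(2,0)=6/49: -0.1224 × log₂(0.1224) = 0.3710
  p(2,1)=4/49: -0.0816 × log₂(0.0816) = 0.2951
  p(2,2)=4/49: -0.0816 × log₂(0.0816) = 0.2951
H(X,Y) = 2.9354 bits
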